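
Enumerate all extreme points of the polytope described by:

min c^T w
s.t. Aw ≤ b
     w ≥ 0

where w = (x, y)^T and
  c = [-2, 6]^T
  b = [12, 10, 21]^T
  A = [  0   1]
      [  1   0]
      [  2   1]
Each vertex is the intersection of two constraint boundaries that also satisfies all remaining constraints:
  x = 0 and y = 0 → (0, 0)
  x = 10 and y = 0 → (10, 0)
  x = 10 and 2x + y = 21 → (10, 1)
  y = 12 and 2x + y = 21 → (4.5, 12)
  y = 12 and x = 0 → (0, 12)

Vertices: (0, 0), (10, 0), (10, 1), (4.5, 12), (0, 12)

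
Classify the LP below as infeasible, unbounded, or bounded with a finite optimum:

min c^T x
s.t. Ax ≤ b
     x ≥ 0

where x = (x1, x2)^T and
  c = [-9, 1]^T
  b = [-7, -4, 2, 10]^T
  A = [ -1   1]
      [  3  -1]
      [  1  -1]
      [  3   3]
One constraint requires x1 - x2 ≤ 2, while the constraint -x1 + x2 ≤ -7 is equivalent to x1 - x2 ≥ 7. Together they would need 7 ≤ x1 - x2 ≤ 2, which is impossible since 7 > 2. No point satisfies all constraints.

The feasible region is empty; the LP is infeasible.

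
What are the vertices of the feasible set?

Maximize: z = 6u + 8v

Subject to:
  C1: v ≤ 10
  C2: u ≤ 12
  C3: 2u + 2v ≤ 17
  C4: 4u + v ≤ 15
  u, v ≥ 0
Each vertex is the intersection of two constraint boundaries that also satisfies all remaining constraints:
  u = 0 and v = 0 → (0, 0)
  4u + v = 15 and v = 0 → (3.75, 0)
  2u + 2v = 17 and 4u + v = 15 → (2.167, 6.333)
  2u + 2v = 17 and u = 0 → (0, 8.5)

Vertices: (0, 0), (3.75, 0), (2.167, 6.333), (0, 8.5)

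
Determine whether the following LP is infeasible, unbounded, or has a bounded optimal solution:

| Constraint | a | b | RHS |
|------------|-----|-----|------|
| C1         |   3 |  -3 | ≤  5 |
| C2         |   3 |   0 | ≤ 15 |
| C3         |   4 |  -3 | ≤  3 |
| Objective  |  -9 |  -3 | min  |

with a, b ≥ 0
Feasible point: (0, 0) satisfies every constraint, so the LP is feasible.
Direction d = (0, 1): for each constraint row a, a·d ≤ 0 —
  (3)(0) + (-3)(1) = -3 ≤ 0
  (3)(0) + (0)(1) = 0 ≤ 0
  (4)(0) + (-3)(1) = -3 ≤ 0
and d ≥ 0, so (0, 0) + t·d stays feasible for every t ≥ 0. Along this ray z = -9a - 3b changes by -3 per unit t, so z → −∞.

The LP is unbounded; z can be made arbitrarily small.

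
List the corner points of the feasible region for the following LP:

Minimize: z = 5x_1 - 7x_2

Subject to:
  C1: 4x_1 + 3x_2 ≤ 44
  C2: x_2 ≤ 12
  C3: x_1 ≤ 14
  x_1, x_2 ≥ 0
Each vertex is the intersection of two constraint boundaries that also satisfies all remaining constraints:
  x_1 = 0 and x_2 = 0 → (0, 0)
  4x_1 + 3x_2 = 44 and x_2 = 0 → (11, 0)
  4x_1 + 3x_2 = 44 and x_2 = 12 → (2, 12)
  x_2 = 12 and x_1 = 0 → (0, 12)

Vertices: (0, 0), (11, 0), (2, 12), (0, 12)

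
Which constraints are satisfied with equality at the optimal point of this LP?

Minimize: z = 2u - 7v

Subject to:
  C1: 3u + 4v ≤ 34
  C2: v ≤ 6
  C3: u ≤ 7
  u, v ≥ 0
Optimal: u = 0, v = 6
Slack at optimum:
  C1: slack = 10
  C2: slack = 0 (binding)
  C3: slack = 7
  u ≥ 0: u = 0 (binding)
  v ≥ 0: v = 6
Binding constraints: C2, u ≥ 0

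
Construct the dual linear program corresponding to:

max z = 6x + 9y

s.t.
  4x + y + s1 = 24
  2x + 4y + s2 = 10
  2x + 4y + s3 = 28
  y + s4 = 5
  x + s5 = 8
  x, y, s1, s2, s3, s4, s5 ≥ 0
Minimize: z = 24y1 + 10y2 + 28y3 + 5y4 + 8y5

Subject to:
  C1: -4y1 - 2y2 - 2y3 - y5 ≤ -6
  C2: -y1 - 4y2 - 4y3 - y4 ≤ -9
  y1, y2, y3, y4, y5 ≥ 0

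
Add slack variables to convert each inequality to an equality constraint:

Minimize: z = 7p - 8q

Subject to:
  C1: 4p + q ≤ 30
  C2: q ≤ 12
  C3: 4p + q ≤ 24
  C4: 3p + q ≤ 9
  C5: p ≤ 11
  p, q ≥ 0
min z = 7p - 8q

s.t.
  4p + q + s1 = 30
  q + s2 = 12
  4p + q + s3 = 24
  3p + q + s4 = 9
  p + s5 = 11
  p, q, s1, s2, s3, s4, s5 ≥ 0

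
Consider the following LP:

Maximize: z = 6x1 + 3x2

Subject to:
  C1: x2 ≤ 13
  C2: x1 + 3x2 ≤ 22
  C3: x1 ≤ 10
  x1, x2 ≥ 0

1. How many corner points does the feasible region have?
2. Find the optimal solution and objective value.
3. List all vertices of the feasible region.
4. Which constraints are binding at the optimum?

1. 4
2. x1 = 10, x2 = 4, z = 72
3. (0, 0), (10, 0), (10, 4), (0, 7.333)
4. C2, C3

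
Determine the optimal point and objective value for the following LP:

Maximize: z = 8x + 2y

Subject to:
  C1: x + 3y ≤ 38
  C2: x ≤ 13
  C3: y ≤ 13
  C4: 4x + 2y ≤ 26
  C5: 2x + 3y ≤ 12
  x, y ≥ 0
x = 6, y = 0, z = 48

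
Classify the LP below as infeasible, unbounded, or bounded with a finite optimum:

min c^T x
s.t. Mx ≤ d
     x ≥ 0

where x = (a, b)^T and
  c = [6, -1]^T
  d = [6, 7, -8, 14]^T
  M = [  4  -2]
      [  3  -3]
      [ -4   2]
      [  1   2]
One constraint requires 4a - 2b ≤ 6, while the constraint -4a + 2b ≤ -8 is equivalent to 4a - 2b ≥ 8. Together they would need 8 ≤ 4a - 2b ≤ 6, which is impossible since 8 > 6. No point satisfies all constraints.

Infeasible: no point satisfies all constraints simultaneously.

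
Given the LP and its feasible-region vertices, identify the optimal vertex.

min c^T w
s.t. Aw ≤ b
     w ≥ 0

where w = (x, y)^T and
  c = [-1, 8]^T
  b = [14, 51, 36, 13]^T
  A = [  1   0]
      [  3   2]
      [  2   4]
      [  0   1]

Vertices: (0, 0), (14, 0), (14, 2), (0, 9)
(14, 0) with z = -14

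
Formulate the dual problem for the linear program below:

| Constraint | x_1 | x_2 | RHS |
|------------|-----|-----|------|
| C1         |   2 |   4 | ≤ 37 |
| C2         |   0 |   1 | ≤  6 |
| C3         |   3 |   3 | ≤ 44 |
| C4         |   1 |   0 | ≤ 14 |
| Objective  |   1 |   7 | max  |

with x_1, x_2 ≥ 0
Minimize: z = 37y1 + 6y2 + 44y3 + 14y4

Subject to:
  C1: -2y1 - 3y3 - y4 ≤ -1
  C2: -4y1 - y2 - 3y3 ≤ -7
  y1, y2, y3, y4 ≥ 0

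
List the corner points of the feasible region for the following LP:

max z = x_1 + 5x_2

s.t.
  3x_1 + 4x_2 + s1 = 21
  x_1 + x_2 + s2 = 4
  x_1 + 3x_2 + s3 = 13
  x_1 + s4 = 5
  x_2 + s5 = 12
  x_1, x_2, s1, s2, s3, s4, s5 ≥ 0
Each vertex is the intersection of two constraint boundaries that also satisfies all remaining constraints:
  x_1 = 0 and x_2 = 0 → (0, 0)
  x_1 + x_2 = 4 and x_2 = 0 → (4, 0)
  x_1 + x_2 = 4 and x_1 = 0 → (0, 4)

Vertices: (0, 0), (4, 0), (0, 4)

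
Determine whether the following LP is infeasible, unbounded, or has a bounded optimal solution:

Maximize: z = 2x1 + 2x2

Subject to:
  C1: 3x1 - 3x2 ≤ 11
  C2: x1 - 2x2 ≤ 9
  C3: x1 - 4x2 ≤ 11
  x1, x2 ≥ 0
Feasible point: (0, 0) satisfies every constraint, so the LP is feasible.
Direction d = (0, 1): for each constraint row a, a·d ≤ 0 —
  (3)(0) + (-3)(1) = -3 ≤ 0
  (1)(0) + (-2)(1) = -2 ≤ 0
  (1)(0) + (-4)(1) = -4 ≤ 0
and d ≥ 0, so (0, 0) + t·d stays feasible for every t ≥ 0. Along this ray z = 2x1 + 2x2 changes by 2 per unit t, so z → +∞.

The LP is unbounded; z can be made arbitrarily large.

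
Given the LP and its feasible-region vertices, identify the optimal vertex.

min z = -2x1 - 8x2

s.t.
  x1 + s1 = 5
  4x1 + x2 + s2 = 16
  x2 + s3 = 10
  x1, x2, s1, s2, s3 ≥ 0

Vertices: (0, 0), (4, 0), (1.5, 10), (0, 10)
Evaluating z = -2x1 - 8x2 at each vertex:
  (0, 0): z = 0
  (4, 0): z = -8
  (1.5, 10): z = -83
  (0, 10): z = -80

The smallest value is z = -83, attained at (1.5, 10).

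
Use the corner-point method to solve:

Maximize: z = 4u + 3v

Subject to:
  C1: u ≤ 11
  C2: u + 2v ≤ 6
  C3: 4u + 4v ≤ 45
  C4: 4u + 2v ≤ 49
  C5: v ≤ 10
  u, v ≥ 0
u = 6, v = 0, z = 24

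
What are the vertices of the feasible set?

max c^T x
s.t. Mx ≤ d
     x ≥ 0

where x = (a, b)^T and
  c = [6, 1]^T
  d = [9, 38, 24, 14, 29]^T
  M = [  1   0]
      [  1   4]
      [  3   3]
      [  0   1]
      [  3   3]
Each vertex is the intersection of two constraint boundaries that also satisfies all remaining constraints:
  a = 0 and b = 0 → (0, 0)
  3a + 3b = 24 and b = 0 → (8, 0)
  3a + 3b = 24 and a = 0 → (0, 8)

Vertices: (0, 0), (8, 0), (0, 8)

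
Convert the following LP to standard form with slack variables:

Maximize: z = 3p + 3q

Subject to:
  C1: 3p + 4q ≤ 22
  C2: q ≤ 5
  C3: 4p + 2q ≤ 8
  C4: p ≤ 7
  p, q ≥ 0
max z = 3p + 3q

s.t.
  3p + 4q + s1 = 22
  q + s2 = 5
  4p + 2q + s3 = 8
  p + s4 = 7
  p, q, s1, s2, s3, s4 ≥ 0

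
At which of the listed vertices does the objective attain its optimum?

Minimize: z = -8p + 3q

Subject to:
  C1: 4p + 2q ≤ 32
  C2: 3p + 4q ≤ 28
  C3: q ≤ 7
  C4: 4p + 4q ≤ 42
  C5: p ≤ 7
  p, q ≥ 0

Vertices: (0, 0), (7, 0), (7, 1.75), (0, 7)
(7, 0) with z = -56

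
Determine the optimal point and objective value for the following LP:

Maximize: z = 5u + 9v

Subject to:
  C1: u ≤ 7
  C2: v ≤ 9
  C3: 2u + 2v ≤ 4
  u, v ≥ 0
Each vertex is the intersection of two constraint boundaries that also satisfies all remaining constraints:
  u = 0 and v = 0 → (0, 0)
  2u + 2v = 4 and v = 0 → (2, 0)
  2u + 2v = 4 and u = 0 → (0, 2)

Evaluating z = 5u + 9v at each vertex:
  (0, 0): z = 0
  (2, 0): z = 10
  (0, 2): z = 18

The maximum is at (0, 2) with z = 18.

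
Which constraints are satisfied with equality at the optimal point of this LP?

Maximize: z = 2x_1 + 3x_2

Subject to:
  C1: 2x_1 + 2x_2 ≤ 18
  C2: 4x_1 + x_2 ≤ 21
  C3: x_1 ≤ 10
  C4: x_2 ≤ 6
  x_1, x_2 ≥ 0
Optimal: x_1 = 3, x_2 = 6
Binding: C1, C4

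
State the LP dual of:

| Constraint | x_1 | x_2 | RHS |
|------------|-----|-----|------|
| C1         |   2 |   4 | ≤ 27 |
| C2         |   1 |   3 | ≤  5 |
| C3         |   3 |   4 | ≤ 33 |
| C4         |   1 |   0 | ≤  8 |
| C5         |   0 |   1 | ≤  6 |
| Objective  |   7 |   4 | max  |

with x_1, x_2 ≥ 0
Minimize: z = 27y1 + 5y2 + 33y3 + 8y4 + 6y5

Subject to:
  C1: -2y1 - y2 - 3y3 - y4 ≤ -7
  C2: -4y1 - 3y2 - 4y3 - y5 ≤ -4
  y1, y2, y3, y4, y5 ≥ 0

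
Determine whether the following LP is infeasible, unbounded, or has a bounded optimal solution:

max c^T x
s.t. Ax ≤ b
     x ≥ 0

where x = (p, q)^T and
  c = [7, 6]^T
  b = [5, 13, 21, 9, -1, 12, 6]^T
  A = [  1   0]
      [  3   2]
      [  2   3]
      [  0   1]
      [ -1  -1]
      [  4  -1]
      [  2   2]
The point (3, 0) satisfies every constraint, so the LP is feasible; the constraints give p ≤ 5 and q ≤ 9, which with p, q ≥ 0 keep the feasible region inside a bounded box. A feasible, bounded LP attains a finite optimum at a vertex.

The LP has an optimal solution: (3, 0) with z = 21.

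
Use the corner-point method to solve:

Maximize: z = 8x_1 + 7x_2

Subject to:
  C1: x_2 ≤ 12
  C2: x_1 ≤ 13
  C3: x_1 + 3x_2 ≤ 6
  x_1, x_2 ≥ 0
x_1 = 6, x_2 = 0, z = 48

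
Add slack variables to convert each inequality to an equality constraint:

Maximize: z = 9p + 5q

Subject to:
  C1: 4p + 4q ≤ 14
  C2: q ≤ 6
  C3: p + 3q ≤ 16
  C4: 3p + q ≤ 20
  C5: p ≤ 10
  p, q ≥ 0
max z = 9p + 5q

s.t.
  4p + 4q + s1 = 14
  q + s2 = 6
  p + 3q + s3 = 16
  3p + q + s4 = 20
  p + s5 = 10
  p, q, s1, s2, s3, s4, s5 ≥ 0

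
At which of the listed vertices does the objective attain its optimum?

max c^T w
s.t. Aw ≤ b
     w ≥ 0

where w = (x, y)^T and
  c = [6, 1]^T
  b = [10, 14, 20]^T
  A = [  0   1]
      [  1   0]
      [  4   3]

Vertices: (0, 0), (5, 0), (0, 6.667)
Evaluating z = 6x + y at each vertex:
  (0, 0): z = 0
  (5, 0): z = 30
  (0, 6.667): z = 6.667

The largest value is z = 30, attained at (5, 0).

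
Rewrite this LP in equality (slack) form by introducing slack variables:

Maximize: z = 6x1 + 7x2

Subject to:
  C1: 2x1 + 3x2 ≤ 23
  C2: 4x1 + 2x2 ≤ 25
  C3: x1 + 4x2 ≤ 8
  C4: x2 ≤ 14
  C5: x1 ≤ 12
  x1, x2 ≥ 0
max z = 6x1 + 7x2

s.t.
  2x1 + 3x2 + s1 = 23
  4x1 + 2x2 + s2 = 25
  x1 + 4x2 + s3 = 8
  x2 + s4 = 14
  x1 + s5 = 12
  x1, x2, s1, s2, s3, s4, s5 ≥ 0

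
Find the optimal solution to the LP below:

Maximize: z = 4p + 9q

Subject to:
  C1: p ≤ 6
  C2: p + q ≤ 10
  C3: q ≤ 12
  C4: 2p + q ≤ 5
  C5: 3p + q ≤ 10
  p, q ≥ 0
p = 0, q = 5, z = 45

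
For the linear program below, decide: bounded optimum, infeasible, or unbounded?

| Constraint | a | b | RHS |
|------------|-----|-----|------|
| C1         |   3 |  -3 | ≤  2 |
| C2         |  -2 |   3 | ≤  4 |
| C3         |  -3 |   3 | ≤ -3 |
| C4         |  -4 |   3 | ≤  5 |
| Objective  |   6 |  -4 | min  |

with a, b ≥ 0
C1 requires 3a - 3b ≤ 2, while C3 (-3a + 3b ≤ -3) is equivalent to 3a - 3b ≥ 3. Together they would need 3 ≤ 3a - 3b ≤ 2, which is impossible since 3 > 2. No point satisfies all constraints.

The feasible region is empty; the LP is infeasible.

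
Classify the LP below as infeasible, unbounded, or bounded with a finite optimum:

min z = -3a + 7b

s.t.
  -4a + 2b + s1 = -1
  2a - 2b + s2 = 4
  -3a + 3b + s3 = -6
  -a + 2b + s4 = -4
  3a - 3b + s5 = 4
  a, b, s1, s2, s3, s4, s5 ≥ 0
The row 3a - 3b + s5 = 4 with s5 ≥ 0 requires 3a - 3b ≤ 4, while the row -3a + 3b + s3 = -6 with s3 ≥ 0 is equivalent to 3a - 3b ≥ 6. Together they would need 6 ≤ 3a - 3b ≤ 4, which is impossible since 6 > 4. No point satisfies all constraints.

Infeasible — the constraint set is empty.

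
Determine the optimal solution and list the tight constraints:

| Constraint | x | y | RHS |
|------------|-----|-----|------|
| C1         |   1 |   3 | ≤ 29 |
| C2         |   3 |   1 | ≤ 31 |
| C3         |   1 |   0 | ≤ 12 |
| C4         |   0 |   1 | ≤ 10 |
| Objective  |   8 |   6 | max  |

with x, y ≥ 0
Optimal: x = 8, y = 7
Slack at optimum:
  C1: slack = 0 (binding)
  C2: slack = 0 (binding)
  C3: slack = 4
  C4: slack = 3
  x ≥ 0: x = 8
  y ≥ 0: y = 7
Binding constraints: C1, C2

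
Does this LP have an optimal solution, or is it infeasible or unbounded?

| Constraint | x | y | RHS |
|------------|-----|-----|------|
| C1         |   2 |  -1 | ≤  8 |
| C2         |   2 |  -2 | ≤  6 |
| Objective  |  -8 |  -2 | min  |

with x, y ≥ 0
Feasible point: (0, 0) satisfies every constraint, so the LP is feasible.
Direction d = (0, 1): for each constraint row a, a·d ≤ 0 —
  (2)(0) + (-1)(1) = -1 ≤ 0
  (2)(0) + (-2)(1) = -2 ≤ 0
and d ≥ 0, so (0, 0) + t·d stays feasible for every t ≥ 0. Along this ray z = -8x - 2y changes by -2 per unit t, so z → −∞.

Unbounded — the objective can decrease without bound over the feasible region.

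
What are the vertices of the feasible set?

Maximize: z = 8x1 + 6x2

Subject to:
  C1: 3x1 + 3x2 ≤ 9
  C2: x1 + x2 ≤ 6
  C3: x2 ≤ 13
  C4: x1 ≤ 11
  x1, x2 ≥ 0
Each vertex is the intersection of two constraint boundaries that also satisfies all remaining constraints:
  x1 = 0 and x2 = 0 → (0, 0)
  3x1 + 3x2 = 9 and x2 = 0 → (3, 0)
  3x1 + 3x2 = 9 and x1 = 0 → (0, 3)

Vertices: (0, 0), (3, 0), (0, 3)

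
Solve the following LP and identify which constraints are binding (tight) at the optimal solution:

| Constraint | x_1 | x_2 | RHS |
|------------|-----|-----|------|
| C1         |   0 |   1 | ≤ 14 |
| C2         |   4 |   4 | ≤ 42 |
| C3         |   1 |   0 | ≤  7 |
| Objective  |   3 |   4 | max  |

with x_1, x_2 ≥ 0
Optimal: x_1 = 0, x_2 = 10.5
Slack at optimum:
  C1: slack = 3.5
  C2: slack = 0 (binding)
  C3: slack = 7
  x_1 ≥ 0: x_1 = 0 (binding)
  x_2 ≥ 0: x_2 = 10.5
Binding constraints: C2, x_1 ≥ 0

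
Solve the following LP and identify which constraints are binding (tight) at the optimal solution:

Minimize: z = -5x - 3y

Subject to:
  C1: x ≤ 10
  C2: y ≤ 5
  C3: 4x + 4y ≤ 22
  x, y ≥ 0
Optimal: x = 5.5, y = 0
Slack at optimum:
  C1: slack = 4.5
  C2: slack = 5
  C3: slack = 0 (binding)
  x ≥ 0: x = 5.5
  y ≥ 0: y = 0 (binding)
Binding constraints: C3, y ≥ 0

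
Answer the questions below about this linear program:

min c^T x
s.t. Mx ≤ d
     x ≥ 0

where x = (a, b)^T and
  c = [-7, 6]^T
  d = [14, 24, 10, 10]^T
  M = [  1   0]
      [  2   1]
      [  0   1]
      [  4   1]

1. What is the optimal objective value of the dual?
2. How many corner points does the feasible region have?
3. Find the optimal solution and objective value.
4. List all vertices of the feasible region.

1. -17.5 (by strong duality, equal to the primal optimum)
2. 3
3. a = 2.5, b = 0, z = -17.5
4. (0, 0), (2.5, 0), (0, 10)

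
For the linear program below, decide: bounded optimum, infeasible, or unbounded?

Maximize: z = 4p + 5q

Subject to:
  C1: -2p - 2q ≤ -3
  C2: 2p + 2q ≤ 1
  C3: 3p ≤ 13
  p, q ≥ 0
C2 requires 2p + 2q ≤ 1, while C1 (-2p - 2q ≤ -3) is equivalent to 2p + 2q ≥ 3. Together they would need 3 ≤ 2p + 2q ≤ 1, which is impossible since 3 > 1. No point satisfies all constraints.

Infeasible: no point satisfies all constraints simultaneously.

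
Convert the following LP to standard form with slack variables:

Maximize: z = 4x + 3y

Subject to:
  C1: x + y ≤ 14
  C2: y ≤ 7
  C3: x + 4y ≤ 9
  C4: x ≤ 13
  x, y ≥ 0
max z = 4x + 3y

s.t.
  x + y + s1 = 14
  y + s2 = 7
  x + 4y + s3 = 9
  x + s4 = 13
  x, y, s1, s2, s3, s4 ≥ 0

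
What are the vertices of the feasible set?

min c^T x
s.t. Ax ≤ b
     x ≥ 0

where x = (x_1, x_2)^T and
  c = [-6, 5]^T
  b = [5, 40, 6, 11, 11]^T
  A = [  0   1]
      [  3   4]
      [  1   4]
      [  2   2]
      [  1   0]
Each vertex is the intersection of two constraint boundaries that also satisfies all remaining constraints:
  x_1 = 0 and x_2 = 0 → (0, 0)
  2x_1 + 2x_2 = 11 and x_2 = 0 → (5.5, 0)
  x_1 + 4x_2 = 6 and 2x_1 + 2x_2 = 11 → (5.333, 0.1667)
  x_1 + 4x_2 = 6 and x_1 = 0 → (0, 1.5)

Vertices: (0, 0), (5.5, 0), (5.333, 0.1667), (0, 1.5)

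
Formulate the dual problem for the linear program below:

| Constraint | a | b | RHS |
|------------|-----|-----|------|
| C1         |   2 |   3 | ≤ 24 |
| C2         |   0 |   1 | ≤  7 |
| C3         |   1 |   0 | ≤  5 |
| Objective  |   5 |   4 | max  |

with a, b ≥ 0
Minimize: z = 24y1 + 7y2 + 5y3

Subject to:
  C1: -2y1 - y3 ≤ -5
  C2: -3y1 - y2 ≤ -4
  y1, y2, y3 ≥ 0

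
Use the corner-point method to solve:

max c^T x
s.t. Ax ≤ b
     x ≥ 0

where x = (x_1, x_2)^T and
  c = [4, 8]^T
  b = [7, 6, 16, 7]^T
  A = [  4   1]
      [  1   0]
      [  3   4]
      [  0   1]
x_1 = 0, x_2 = 4, z = 32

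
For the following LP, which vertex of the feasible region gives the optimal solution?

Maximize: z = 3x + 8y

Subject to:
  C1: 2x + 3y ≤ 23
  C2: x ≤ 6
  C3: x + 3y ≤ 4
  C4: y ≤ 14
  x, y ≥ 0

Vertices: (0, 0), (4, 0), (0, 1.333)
(4, 0) with z = 12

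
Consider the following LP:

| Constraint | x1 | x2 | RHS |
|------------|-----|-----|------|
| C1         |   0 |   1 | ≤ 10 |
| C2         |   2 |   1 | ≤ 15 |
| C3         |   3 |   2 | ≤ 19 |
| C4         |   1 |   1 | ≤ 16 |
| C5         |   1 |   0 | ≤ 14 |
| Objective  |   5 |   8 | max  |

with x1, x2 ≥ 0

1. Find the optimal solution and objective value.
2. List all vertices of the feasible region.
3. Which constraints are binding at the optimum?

1. x1 = 0, x2 = 9.5, z = 76
2. (0, 0), (6.333, 0), (0, 9.5)
3. C3, x1 ≥ 0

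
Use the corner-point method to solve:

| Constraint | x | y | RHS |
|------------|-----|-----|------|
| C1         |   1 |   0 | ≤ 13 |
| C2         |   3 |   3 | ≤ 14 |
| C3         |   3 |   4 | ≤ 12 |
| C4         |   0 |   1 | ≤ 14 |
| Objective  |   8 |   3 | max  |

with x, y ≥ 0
x = 4, y = 0, z = 32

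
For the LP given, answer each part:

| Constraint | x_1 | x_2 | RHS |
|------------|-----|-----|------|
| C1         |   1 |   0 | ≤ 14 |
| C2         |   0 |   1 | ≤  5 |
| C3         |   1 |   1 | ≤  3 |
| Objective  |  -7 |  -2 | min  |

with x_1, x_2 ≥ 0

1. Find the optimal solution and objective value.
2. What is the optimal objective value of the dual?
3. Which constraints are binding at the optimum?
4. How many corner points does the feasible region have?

1. x_1 = 3, x_2 = 0, z = -21
2. -21 (by strong duality, equal to the primal optimum)
3. C3, x_2 ≥ 0
4. 3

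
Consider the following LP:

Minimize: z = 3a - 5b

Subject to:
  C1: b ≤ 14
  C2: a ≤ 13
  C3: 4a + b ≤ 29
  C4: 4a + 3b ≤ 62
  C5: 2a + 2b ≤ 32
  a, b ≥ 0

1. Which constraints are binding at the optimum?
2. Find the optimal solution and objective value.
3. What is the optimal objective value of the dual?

1. C1, a ≥ 0
2. a = 0, b = 14, z = -70
3. -70 (by strong duality, equal to the primal optimum)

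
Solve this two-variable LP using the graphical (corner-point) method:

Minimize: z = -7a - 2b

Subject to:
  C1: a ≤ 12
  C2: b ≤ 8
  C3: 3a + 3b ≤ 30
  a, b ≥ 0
a = 10, b = 0, z = -70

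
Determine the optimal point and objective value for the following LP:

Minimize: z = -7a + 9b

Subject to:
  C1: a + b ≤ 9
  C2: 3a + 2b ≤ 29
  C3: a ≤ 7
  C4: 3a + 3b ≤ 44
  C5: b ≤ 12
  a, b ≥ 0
Each vertex is the intersection of two constraint boundaries that also satisfies all remaining constraints:
  a = 0 and b = 0 → (0, 0)
  a = 7 and b = 0 → (7, 0)
  a + b = 9 and a = 7 → (7, 2)
  a + b = 9 and a = 0 → (0, 9)

Evaluating z = -7a + 9b at each vertex:
  (0, 0): z = 0
  (7, 0): z = -49
  (7, 2): z = -31
  (0, 9): z = 81

The minimum is at (7, 0) with z = -49.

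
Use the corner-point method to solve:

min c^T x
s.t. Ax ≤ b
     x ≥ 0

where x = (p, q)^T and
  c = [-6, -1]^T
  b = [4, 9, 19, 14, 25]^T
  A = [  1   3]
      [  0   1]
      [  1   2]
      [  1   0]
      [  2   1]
p = 4, q = 0, z = -24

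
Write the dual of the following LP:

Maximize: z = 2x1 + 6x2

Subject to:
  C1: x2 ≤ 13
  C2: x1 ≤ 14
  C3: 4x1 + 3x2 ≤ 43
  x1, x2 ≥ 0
Minimize: z = 13y1 + 14y2 + 43y3

Subject to:
  C1: -y2 - 4y3 ≤ -2
  C2: -y1 - 3y3 ≤ -6
  y1, y2, y3 ≥ 0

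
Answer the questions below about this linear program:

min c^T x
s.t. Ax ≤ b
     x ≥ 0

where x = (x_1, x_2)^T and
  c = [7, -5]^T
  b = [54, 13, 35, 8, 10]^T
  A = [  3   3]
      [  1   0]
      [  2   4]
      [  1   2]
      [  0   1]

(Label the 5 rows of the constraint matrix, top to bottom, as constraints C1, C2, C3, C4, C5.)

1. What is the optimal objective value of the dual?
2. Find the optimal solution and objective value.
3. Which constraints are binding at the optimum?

1. -20 (by strong duality, equal to the primal optimum)
2. x_1 = 0, x_2 = 4, z = -20
3. C4, x_1 ≥ 0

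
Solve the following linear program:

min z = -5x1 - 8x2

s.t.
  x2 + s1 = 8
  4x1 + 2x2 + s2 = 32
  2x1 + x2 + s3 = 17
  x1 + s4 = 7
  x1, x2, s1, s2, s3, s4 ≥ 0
x1 = 4, x2 = 8, z = -84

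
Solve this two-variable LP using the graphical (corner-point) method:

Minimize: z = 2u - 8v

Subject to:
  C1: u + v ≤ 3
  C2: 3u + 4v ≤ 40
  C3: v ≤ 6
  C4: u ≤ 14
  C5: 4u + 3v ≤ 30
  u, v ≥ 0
u = 0, v = 3, z = -24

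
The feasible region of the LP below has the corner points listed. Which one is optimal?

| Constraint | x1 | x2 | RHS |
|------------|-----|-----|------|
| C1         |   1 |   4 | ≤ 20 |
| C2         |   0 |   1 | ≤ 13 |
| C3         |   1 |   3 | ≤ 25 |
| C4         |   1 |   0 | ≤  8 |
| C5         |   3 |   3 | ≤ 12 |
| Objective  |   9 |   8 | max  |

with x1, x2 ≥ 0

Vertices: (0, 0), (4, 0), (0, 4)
Evaluating z = 9x1 + 8x2 at each vertex:
  (0, 0): z = 0
  (4, 0): z = 36
  (0, 4): z = 32

The largest value is z = 36, attained at (4, 0).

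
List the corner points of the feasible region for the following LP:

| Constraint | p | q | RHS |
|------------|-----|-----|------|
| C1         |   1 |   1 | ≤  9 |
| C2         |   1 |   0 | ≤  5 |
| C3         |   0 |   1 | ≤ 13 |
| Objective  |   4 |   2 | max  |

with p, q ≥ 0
Each vertex is the intersection of two constraint boundaries that also satisfies all remaining constraints:
  p = 0 and q = 0 → (0, 0)
  p = 5 and q = 0 → (5, 0)
  p + q = 9 and p = 5 → (5, 4)
  p + q = 9 and p = 0 → (0, 9)

Vertices: (0, 0), (5, 0), (5, 4), (0, 9)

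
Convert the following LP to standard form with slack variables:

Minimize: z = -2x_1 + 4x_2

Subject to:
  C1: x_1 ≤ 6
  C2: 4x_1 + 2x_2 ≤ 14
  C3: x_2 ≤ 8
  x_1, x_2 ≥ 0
min z = -2x_1 + 4x_2

s.t.
  x_1 + s1 = 6
  4x_1 + 2x_2 + s2 = 14
  x_2 + s3 = 8
  x_1, x_2, s1, s2, s3 ≥ 0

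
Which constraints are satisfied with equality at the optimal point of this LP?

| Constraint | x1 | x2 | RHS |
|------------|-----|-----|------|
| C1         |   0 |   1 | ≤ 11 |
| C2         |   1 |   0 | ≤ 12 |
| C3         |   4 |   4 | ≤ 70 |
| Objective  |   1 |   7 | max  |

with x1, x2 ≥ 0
Optimal: x1 = 6.5, x2 = 11
Binding: C1, C3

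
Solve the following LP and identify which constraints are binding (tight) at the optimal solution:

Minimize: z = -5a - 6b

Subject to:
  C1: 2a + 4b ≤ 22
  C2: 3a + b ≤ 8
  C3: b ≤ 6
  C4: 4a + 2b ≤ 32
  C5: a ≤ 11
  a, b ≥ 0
Optimal: a = 1, b = 5
Binding: C1, C2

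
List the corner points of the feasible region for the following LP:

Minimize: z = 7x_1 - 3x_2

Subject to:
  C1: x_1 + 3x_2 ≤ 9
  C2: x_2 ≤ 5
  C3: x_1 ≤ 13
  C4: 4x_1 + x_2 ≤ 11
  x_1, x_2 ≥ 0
Each vertex is the intersection of two constraint boundaries that also satisfies all remaining constraints:
  x_1 = 0 and x_2 = 0 → (0, 0)
  4x_1 + x_2 = 11 and x_2 = 0 → (2.75, 0)
  x_1 + 3x_2 = 9 and 4x_1 + x_2 = 11 → (2.182, 2.273)
  x_1 + 3x_2 = 9 and x_1 = 0 → (0, 3)

Vertices: (0, 0), (2.75, 0), (2.182, 2.273), (0, 3)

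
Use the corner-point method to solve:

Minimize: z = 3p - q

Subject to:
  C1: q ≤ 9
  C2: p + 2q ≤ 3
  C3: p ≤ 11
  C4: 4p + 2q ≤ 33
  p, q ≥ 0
p = 0, q = 1.5, z = -1.5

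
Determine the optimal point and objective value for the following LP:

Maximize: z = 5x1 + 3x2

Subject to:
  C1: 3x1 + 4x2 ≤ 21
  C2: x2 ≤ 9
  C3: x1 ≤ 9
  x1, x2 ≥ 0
Each vertex is the intersection of two constraint boundaries that also satisfies all remaining constraints:
  x1 = 0 and x2 = 0 → (0, 0)
  3x1 + 4x2 = 21 and x2 = 0 → (7, 0)
  3x1 + 4x2 = 21 and x1 = 0 → (0, 5.25)

Evaluating z = 5x1 + 3x2 at each vertex:
  (0, 0): z = 0
  (7, 0): z = 35
  (0, 5.25): z = 15.75

The maximum is at (7, 0) with z = 35.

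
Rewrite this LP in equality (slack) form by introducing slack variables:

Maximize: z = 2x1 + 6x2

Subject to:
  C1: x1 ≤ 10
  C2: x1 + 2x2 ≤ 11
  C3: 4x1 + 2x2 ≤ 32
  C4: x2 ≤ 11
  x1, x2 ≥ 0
max z = 2x1 + 6x2

s.t.
  x1 + s1 = 10
  x1 + 2x2 + s2 = 11
  4x1 + 2x2 + s3 = 32
  x2 + s4 = 11
  x1, x2, s1, s2, s3, s4 ≥ 0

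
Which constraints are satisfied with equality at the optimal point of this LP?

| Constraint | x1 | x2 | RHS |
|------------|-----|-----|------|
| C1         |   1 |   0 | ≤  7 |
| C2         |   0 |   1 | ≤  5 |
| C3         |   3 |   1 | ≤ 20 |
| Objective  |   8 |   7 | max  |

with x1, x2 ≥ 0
Optimal: x1 = 5, x2 = 5
Slack at optimum:
  C1: slack = 2
  C2: slack = 0 (binding)
  C3: slack = 0 (binding)
  x1 ≥ 0: x1 = 5
  x2 ≥ 0: x2 = 5
Binding constraints: C2, C3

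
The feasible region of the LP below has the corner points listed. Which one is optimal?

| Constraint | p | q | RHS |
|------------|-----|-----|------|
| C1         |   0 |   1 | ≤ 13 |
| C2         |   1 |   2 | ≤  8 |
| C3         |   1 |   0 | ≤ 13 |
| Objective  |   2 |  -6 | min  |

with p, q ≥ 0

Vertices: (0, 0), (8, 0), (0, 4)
(0, 4) with z = -24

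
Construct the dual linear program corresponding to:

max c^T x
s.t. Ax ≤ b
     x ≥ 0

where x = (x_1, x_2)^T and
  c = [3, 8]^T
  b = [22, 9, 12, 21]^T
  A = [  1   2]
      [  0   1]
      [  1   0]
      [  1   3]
Minimize: z = 22y1 + 9y2 + 12y3 + 21y4

Subject to:
  C1: -y1 - y3 - y4 ≤ -3
  C2: -2y1 - y2 - 3y4 ≤ -8
  y1, y2, y3, y4 ≥ 0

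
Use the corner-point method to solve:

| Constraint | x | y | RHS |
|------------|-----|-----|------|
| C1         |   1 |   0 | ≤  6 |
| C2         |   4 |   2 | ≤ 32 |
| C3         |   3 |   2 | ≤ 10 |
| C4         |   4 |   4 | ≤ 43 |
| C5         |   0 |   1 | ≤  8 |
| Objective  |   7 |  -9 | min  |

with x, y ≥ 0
Each vertex is the intersection of two constraint boundaries that also satisfies all remaining constraints:
  x = 0 and y = 0 → (0, 0)
  3x + 2y = 10 and y = 0 → (3.333, 0)
  3x + 2y = 10 and x = 0 → (0, 5)

Evaluating z = 7x - 9y at each vertex:
  (0, 0): z = 0
  (3.333, 0): z = 23.33
  (0, 5): z = -45

The minimum is at (0, 5) with z = -45.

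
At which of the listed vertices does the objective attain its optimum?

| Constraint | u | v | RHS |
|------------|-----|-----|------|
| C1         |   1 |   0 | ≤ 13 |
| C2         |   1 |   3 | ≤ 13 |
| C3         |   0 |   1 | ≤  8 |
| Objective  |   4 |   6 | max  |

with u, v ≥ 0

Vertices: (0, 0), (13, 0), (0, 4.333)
Evaluating z = 4u + 6v at each vertex:
  (0, 0): z = 0
  (13, 0): z = 52
  (0, 4.333): z = 26

The largest value is z = 52, attained at (13, 0).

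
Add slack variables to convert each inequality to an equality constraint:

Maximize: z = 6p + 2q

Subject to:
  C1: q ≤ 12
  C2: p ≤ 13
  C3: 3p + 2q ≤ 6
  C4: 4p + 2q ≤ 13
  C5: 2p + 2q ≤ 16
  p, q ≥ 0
max z = 6p + 2q

s.t.
  q + s1 = 12
  p + s2 = 13
  3p + 2q + s3 = 6
  4p + 2q + s4 = 13
  2p + 2q + s5 = 16
  p, q, s1, s2, s3, s4, s5 ≥ 0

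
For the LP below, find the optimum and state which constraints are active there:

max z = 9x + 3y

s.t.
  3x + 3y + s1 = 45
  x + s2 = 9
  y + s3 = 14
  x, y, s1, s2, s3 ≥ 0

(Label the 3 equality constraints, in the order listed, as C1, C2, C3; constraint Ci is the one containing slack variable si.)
Optimal: x = 9, y = 6
Slack at optimum:
  C1: slack = 0 (binding)
  C2: slack = 0 (binding)
  C3: slack = 8
  x ≥ 0: x = 9
  y ≥ 0: y = 6
Binding constraints: C1, C2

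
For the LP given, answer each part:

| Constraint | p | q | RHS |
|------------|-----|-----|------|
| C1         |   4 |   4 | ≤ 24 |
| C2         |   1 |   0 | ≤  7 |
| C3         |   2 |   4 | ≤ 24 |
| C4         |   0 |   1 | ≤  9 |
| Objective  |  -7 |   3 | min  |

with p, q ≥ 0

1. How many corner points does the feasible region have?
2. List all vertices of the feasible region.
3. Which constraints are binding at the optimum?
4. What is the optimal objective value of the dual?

1. 3
2. (0, 0), (6, 0), (0, 6)
3. C1, q ≥ 0
4. -42 (by strong duality, equal to the primal optimum)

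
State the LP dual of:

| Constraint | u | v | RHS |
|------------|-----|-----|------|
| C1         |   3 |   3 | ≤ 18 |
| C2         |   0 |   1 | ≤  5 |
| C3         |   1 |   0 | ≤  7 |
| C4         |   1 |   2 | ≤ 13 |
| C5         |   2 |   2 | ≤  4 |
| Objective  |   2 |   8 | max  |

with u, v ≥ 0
Minimize: z = 18y1 + 5y2 + 7y3 + 13y4 + 4y5

Subject to:
  C1: -3y1 - y3 - y4 - 2y5 ≤ -2
  C2: -3y1 - y2 - 2y4 - 2y5 ≤ -8
  y1, y2, y3, y4, y5 ≥ 0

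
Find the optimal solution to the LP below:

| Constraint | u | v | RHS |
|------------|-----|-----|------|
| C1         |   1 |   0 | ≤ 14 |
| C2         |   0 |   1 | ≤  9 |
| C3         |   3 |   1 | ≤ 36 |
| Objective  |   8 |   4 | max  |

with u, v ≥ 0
Each vertex is the intersection of two constraint boundaries that also satisfies all remaining constraints:
  u = 0 and v = 0 → (0, 0)
  3u + v = 36 and v = 0 → (12, 0)
  v = 9 and 3u + v = 36 → (9, 9)
  v = 9 and u = 0 → (0, 9)

Evaluating z = 8u + 4v at each vertex:
  (0, 0): z = 0
  (12, 0): z = 96
  (9, 9): z = 108
  (0, 9): z = 36

The maximum is at (9, 9) with z = 108.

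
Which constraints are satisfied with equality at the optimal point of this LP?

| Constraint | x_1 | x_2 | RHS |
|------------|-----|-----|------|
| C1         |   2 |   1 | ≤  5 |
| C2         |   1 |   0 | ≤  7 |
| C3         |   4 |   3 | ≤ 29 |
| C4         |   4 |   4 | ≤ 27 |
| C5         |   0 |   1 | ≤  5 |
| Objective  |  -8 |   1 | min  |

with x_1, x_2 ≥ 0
Optimal: x_1 = 2.5, x_2 = 0
Slack at optimum:
  C1: slack = 0 (binding)
  C2: slack = 4.5
  C3: slack = 19
  C4: slack = 17
  C5: slack = 5
  x_1 ≥ 0: x_1 = 2.5
  x_2 ≥ 0: x_2 = 0 (binding)
Binding constraints: C1, x_2 ≥ 0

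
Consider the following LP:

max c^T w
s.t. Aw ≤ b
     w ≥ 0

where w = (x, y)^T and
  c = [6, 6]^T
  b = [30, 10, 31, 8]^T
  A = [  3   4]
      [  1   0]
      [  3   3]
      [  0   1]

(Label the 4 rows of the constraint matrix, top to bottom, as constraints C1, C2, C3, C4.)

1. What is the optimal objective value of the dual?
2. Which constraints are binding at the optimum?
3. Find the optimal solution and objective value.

1. 60 (by strong duality, equal to the primal optimum)
2. C1, C2, y ≥ 0
3. x = 10, y = 0, z = 60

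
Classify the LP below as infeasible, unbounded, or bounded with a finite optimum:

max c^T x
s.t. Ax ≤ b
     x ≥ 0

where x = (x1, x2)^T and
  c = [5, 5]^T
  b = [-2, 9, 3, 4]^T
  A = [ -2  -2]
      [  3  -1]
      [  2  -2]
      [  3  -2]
Feasible point: (0, 1) satisfies every constraint, so the LP is feasible.
Direction d = (0, 1): for each constraint row a, a·d ≤ 0 —
  (-2)(0) + (-2)(1) = -2 ≤ 0
  (3)(0) + (-1)(1) = -1 ≤ 0
  (2)(0) + (-2)(1) = -2 ≤ 0
  (3)(0) + (-2)(1) = -2 ≤ 0
and d ≥ 0, so (0, 1) + t·d stays feasible for every t ≥ 0. Along this ray z = 5x1 + 5x2 changes by 5 per unit t, so z → +∞.

The LP is unbounded; z can be made arbitrarily large.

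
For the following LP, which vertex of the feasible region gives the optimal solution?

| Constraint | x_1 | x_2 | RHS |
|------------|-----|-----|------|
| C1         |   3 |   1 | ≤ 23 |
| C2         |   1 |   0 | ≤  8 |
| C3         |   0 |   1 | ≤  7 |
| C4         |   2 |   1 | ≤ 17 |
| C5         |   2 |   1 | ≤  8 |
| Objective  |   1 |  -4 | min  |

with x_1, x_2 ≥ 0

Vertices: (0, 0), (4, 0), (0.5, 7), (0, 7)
Evaluating z = x_1 - 4x_2 at each vertex:
  (0, 0): z = 0
  (4, 0): z = 4
  (0.5, 7): z = -27.5
  (0, 7): z = -28

The smallest value is z = -28, attained at (0, 7).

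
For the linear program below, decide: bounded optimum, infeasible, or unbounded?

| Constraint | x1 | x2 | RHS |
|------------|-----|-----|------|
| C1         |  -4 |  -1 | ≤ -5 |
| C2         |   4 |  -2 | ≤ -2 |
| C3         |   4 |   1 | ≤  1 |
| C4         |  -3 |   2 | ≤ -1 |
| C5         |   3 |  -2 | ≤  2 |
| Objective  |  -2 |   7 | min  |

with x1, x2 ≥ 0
C3 requires 4x1 + x2 ≤ 1, while C1 (-4x1 - x2 ≤ -5) is equivalent to 4x1 + x2 ≥ 5. Together they would need 5 ≤ 4x1 + x2 ≤ 1, which is impossible since 5 > 1. No point satisfies all constraints.

Infeasible: no point satisfies all constraints simultaneously.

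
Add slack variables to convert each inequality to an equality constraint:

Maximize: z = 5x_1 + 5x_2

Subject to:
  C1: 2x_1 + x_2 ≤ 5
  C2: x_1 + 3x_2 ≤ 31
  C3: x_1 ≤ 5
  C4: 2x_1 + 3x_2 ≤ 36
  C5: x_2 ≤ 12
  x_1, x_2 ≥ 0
max z = 5x_1 + 5x_2

s.t.
  2x_1 + x_2 + s1 = 5
  x_1 + 3x_2 + s2 = 31
  x_1 + s3 = 5
  2x_1 + 3x_2 + s4 = 36
  x_2 + s5 = 12
  x_1, x_2, s1, s2, s3, s4, s5 ≥ 0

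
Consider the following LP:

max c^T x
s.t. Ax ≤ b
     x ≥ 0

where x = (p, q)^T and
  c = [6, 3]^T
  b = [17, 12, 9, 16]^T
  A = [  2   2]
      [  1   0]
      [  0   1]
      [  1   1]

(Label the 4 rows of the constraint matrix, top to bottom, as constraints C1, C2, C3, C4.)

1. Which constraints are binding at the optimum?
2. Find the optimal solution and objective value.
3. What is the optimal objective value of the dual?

1. C1, q ≥ 0
2. p = 8.5, q = 0, z = 51
3. 51 (by strong duality, equal to the primal optimum)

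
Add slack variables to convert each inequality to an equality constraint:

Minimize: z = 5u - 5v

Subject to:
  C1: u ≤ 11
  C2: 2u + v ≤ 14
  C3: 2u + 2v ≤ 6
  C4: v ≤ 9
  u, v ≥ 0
min z = 5u - 5v

s.t.
  u + s1 = 11
  2u + v + s2 = 14
  2u + 2v + s3 = 6
  v + s4 = 9
  u, v, s1, s2, s3, s4 ≥ 0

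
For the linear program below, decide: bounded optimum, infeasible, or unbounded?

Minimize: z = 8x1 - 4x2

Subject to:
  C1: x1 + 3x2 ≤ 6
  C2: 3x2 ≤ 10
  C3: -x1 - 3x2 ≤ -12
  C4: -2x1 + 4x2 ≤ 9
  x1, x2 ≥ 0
C1 requires x1 + 3x2 ≤ 6, while C3 (-x1 - 3x2 ≤ -12) is equivalent to x1 + 3x2 ≥ 12. Together they would need 12 ≤ x1 + 3x2 ≤ 6, which is impossible since 12 > 6. No point satisfies all constraints.

Infeasible: no point satisfies all constraints simultaneously.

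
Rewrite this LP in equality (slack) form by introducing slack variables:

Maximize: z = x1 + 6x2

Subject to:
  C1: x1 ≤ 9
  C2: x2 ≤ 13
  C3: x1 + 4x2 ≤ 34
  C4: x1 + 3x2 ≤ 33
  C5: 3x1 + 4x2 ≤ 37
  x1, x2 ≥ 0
max z = x1 + 6x2

s.t.
  x1 + s1 = 9
  x2 + s2 = 13
  x1 + 4x2 + s3 = 34
  x1 + 3x2 + s4 = 33
  3x1 + 4x2 + s5 = 37
  x1, x2, s1, s2, s3, s4, s5 ≥ 0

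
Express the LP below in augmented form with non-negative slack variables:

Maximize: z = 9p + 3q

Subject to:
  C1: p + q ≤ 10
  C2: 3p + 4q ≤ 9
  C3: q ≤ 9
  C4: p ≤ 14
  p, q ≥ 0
max z = 9p + 3q

s.t.
  p + q + s1 = 10
  3p + 4q + s2 = 9
  q + s3 = 9
  p + s4 = 14
  p, q, s1, s2, s3, s4 ≥ 0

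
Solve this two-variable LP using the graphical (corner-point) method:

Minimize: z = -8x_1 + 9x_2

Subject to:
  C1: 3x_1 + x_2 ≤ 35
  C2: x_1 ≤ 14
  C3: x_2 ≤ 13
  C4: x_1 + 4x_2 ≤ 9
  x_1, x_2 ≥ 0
x_1 = 9, x_2 = 0, z = -72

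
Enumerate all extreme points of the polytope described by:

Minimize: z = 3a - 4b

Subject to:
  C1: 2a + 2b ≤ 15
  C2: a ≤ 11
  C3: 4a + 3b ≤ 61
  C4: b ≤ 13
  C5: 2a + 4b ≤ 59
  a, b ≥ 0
Each vertex is the intersection of two constraint boundaries that also satisfies all remaining constraints:
  a = 0 and b = 0 → (0, 0)
  2a + 2b = 15 and b = 0 → (7.5, 0)
  2a + 2b = 15 and a = 0 → (0, 7.5)

Vertices: (0, 0), (7.5, 0), (0, 7.5)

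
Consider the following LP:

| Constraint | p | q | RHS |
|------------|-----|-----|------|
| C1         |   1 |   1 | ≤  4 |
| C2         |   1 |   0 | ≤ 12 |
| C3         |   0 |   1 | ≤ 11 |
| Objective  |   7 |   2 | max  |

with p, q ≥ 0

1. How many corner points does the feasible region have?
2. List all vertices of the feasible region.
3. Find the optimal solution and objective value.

1. 3
2. (0, 0), (4, 0), (0, 4)
3. p = 4, q = 0, z = 28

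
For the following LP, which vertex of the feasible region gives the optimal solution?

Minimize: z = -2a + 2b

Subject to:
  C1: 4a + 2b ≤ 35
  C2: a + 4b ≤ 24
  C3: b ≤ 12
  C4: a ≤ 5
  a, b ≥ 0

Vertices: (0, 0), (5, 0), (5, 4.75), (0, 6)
Evaluating z = -2a + 2b at each vertex:
  (0, 0): z = 0
  (5, 0): z = -10
  (5, 4.75): z = -0.5
  (0, 6): z = 12

The smallest value is z = -10, attained at (5, 0).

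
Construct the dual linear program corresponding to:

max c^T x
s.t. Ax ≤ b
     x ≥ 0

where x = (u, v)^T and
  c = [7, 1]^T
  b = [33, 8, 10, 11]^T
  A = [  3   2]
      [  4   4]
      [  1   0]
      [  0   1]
Minimize: z = 33y1 + 8y2 + 10y3 + 11y4

Subject to:
  C1: -3y1 - 4y2 - y3 ≤ -7
  C2: -2y1 - 4y2 - y4 ≤ -1
  y1, y2, y3, y4 ≥ 0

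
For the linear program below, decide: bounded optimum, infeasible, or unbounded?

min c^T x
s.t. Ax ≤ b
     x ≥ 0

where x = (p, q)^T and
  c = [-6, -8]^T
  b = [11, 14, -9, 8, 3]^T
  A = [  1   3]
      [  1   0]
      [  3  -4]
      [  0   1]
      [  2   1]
The point (0, 3) satisfies every constraint, so the LP is feasible; the constraints give p ≤ 14 and q ≤ 8, which with p, q ≥ 0 keep the feasible region inside a bounded box. A feasible, bounded LP attains a finite optimum at a vertex.

Evaluating z = -6p - 8q at each vertex:
  (0, 2.25): z = -18
  (0.2727, 2.455): z = -21.27
  (0, 3): z = -24

Feasible with finite optimum z* = -24 at (0, 3).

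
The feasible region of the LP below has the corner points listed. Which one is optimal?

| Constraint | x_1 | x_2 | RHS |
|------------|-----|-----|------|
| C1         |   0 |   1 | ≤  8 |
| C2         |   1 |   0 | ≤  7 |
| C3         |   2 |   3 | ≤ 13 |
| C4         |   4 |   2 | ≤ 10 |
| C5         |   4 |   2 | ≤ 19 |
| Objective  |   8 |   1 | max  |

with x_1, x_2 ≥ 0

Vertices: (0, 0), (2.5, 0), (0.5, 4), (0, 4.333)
Evaluating z = 8x_1 + x_2 at each vertex:
  (0, 0): z = 0
  (2.5, 0): z = 20
  (0.5, 4): z = 8
  (0, 4.333): z = 4.333

The largest value is z = 20, attained at (2.5, 0).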